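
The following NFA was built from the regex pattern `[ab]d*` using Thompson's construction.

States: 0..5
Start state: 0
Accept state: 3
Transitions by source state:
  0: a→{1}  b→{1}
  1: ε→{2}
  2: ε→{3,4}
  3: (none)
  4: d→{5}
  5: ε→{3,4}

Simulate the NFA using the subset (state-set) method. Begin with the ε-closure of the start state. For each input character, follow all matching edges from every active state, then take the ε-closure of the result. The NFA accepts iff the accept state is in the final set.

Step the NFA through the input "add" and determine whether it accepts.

S₀ = ε-closure({0}) = {0}
'a' @ 1: {1,2,3,4}  ✓accept
'd' @ 2: {3,4,5}  ✓accept
'd' @ 3: {3,4,5}  ✓accept
final: {3,4,5}; accept 3 in set

Answer: ACCEPT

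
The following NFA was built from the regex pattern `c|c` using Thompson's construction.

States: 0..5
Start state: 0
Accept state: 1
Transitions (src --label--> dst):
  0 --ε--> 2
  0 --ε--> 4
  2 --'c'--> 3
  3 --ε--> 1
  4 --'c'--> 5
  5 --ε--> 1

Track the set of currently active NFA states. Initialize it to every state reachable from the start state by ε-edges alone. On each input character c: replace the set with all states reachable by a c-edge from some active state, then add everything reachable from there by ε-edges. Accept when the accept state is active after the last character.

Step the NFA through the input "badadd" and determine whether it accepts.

Answer: REJECT

Steps:
S₀ = ε-closure({0}) = {0,2,4}
'b' @ 1: {}  — dead — no transitions
rest 'adadd' ignored (set empty)
after full input: {}  (accept=1 not in)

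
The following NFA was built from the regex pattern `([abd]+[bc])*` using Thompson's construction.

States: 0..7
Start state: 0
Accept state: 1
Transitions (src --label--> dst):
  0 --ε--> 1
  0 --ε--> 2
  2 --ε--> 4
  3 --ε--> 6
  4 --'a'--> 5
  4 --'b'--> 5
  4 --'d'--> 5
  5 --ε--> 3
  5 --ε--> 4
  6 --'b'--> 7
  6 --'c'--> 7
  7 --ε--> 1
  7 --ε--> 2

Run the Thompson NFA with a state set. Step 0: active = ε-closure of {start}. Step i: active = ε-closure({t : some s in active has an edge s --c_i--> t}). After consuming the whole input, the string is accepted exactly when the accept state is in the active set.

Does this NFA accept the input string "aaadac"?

Answer: ACCEPT

Steps:
S₀ = ε-closure({0}) = {0,1,2,4}
'a' @ 1: {3,4,5,6}
'a' @ 2: {3,4,5,6}
'a' @ 3: {3,4,5,6}
'd' @ 4: {3,4,5,6}
'a' @ 5: {3,4,5,6}
'c' @ 6: {1,2,4,7}  ✓accept
final: {1,2,4,7}; accept 1 in set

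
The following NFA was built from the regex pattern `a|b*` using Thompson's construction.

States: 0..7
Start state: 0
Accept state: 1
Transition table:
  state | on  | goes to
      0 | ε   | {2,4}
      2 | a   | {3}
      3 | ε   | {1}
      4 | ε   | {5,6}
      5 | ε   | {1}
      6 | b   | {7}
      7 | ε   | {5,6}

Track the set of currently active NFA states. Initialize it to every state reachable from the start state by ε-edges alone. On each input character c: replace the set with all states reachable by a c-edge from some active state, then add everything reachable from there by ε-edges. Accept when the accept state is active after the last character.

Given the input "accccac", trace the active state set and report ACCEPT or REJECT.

Answer: REJECT

Trace:
initial (ε-close {0}): {0,1,2,4,5,6}
'a' @ 1: {1,3}  [accepting]
'c' @ 2: {}  — state set empty
rest 'cccac' ignored (set empty)
final: {}; accept 1 not in set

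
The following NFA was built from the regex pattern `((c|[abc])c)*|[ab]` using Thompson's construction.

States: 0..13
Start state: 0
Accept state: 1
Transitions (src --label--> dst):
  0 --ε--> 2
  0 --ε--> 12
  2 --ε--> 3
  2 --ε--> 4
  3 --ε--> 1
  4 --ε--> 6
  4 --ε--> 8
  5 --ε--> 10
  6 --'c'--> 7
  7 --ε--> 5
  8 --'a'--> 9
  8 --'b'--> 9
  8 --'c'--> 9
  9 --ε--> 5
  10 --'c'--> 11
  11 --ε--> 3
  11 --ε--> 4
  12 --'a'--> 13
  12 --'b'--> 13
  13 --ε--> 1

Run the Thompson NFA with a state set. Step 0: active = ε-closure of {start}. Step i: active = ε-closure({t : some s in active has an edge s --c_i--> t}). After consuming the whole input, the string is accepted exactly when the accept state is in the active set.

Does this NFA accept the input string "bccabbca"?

S₀ = ε-closure({0}) = {0,1,2,3,4,6,8,12}
'b' @ 1: {1,5,9,10,13}  (accept∈set)
'c' @ 2: {1,3,4,6,8,11}  (accept∈set)
'c' @ 3: {5,7,9,10}
'a' @ 4: {}  — state set empty
rest 'bbca' ignored (set empty)
end set {} — state 1 not in

Answer: REJECT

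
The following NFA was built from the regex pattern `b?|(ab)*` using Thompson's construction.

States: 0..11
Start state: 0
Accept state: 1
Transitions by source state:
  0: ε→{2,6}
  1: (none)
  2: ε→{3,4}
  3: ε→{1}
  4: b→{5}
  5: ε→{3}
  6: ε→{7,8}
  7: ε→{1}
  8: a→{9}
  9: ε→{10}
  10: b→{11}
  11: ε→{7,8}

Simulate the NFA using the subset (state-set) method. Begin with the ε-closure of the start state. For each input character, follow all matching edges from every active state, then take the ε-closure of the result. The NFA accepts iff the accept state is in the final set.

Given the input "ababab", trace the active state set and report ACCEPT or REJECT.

Answer: ACCEPT

Steps:
start: ε-closure({0}) = {0,1,2,3,4,6,7,8}
'a' @ 1: {9,10}
'b' @ 2: {1,7,8,11}  ✓accept
'a' @ 3: {9,10}
'b' @ 4: {1,7,8,11}  ✓accept
'a' @ 5: {9,10}
'b' @ 6: {1,7,8,11}  ✓accept
end set {1,7,8,11} — state 1 in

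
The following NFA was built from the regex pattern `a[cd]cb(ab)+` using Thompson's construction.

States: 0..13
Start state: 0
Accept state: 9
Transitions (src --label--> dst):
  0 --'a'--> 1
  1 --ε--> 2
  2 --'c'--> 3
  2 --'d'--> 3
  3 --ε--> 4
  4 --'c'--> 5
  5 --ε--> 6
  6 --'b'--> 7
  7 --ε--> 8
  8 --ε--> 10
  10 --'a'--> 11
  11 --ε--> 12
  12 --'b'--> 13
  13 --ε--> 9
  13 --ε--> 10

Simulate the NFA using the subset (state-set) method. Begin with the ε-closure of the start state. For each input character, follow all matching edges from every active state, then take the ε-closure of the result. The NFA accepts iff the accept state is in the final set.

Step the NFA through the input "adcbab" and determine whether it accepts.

Answer: ACCEPT

Steps:
start: ε-closure({0}) = {0}
'a' @ 1: {1,2}
'd' @ 2: {3,4}
'c' @ 3: {5,6}
'b' @ 4: {7,8,10}
'a' @ 5: {11,12}
'b' @ 6: {9,10,13}  ✓accept
after full input: {9,10,13}  (accept=9 in)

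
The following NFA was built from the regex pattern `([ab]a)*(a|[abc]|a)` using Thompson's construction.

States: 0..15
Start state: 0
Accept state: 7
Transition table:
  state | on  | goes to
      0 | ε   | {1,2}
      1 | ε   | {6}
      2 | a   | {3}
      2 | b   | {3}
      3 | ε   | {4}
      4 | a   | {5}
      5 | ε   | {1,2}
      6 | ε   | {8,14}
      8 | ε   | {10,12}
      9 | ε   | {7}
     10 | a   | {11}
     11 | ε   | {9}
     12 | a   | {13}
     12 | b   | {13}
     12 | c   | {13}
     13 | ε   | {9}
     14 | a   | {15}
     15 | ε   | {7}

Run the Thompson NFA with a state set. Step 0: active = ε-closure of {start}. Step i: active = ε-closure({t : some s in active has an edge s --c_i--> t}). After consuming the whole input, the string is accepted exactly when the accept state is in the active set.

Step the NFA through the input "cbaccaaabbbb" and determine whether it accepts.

Answer: REJECT

Steps:
initial (ε-close {0}): {0,1,2,6,8,10,12,14}
'c' @ 1: {7,9,13}  (accept∈set)
'b' @ 2: {}  — dead — no transitions
rest 'accaaabbbb' ignored (set empty)
end set {} — state 7 not in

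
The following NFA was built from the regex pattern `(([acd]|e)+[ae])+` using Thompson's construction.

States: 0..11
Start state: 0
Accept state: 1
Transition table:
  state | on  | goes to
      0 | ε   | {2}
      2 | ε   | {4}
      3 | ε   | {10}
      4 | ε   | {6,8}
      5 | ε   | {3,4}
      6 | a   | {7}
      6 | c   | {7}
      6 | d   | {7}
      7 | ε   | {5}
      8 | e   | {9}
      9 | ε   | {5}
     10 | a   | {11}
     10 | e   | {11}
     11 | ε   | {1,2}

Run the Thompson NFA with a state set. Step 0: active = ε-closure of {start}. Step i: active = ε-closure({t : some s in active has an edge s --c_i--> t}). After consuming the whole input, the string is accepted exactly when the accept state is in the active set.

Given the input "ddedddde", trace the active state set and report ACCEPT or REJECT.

Answer: ACCEPT

Derivation:
start: ε-closure({0}) = {0,2,4,6,8}
'd' @ 1: {3,4,5,6,7,8,10}
'd' @ 2: {3,4,5,6,7,8,10}
'e' @ 3: {1,2,3,4,5,6,8,9,10,11}  [accepting]
'd' @ 4: {3,4,5,6,7,8,10}
'd' @ 5: {3,4,5,6,7,8,10}
'd' @ 6: {3,4,5,6,7,8,10}
'd' @ 7: {3,4,5,6,7,8,10}
'e' @ 8: {1,2,3,4,5,6,8,9,10,11}  [accepting]
after full input: {1,2,3,4,5,6,8,9,10,11}  (accept=1 in)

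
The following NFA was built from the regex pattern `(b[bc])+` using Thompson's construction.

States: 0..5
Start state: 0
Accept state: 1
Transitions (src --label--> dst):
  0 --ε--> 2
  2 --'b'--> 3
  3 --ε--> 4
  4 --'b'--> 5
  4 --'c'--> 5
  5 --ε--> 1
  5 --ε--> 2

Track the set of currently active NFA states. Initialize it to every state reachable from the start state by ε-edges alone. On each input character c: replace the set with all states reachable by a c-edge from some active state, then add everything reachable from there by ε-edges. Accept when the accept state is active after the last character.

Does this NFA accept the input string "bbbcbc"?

initial (ε-close {0}): {0,2}
'b' @ 1: {3,4}
'b' @ 2: {1,2,5}  [accepting]
'b' @ 3: {3,4}
'c' @ 4: {1,2,5}  [accepting]
'b' @ 5: {3,4}
'c' @ 6: {1,2,5}  [accepting]
end set {1,2,5} — state 1 in

Answer: ACCEPT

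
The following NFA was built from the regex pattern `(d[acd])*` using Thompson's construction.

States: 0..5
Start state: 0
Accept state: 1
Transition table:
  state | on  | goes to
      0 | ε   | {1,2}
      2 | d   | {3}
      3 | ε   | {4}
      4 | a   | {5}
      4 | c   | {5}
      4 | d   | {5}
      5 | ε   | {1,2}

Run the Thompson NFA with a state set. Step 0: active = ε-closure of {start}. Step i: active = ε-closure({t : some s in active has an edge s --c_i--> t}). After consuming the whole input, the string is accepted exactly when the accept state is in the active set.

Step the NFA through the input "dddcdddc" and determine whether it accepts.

initial (ε-close {0}): {0,1,2}
'd' @ 1: {3,4}
'd' @ 2: {1,2,5}  (accept∈set)
'd' @ 3: {3,4}
'c' @ 4: {1,2,5}  (accept∈set)
'd' @ 5: {3,4}
'd' @ 6: {1,2,5}  (accept∈set)
'd' @ 7: {3,4}
'c' @ 8: {1,2,5}  (accept∈set)
final: {1,2,5}; accept 1 in set

Answer: ACCEPT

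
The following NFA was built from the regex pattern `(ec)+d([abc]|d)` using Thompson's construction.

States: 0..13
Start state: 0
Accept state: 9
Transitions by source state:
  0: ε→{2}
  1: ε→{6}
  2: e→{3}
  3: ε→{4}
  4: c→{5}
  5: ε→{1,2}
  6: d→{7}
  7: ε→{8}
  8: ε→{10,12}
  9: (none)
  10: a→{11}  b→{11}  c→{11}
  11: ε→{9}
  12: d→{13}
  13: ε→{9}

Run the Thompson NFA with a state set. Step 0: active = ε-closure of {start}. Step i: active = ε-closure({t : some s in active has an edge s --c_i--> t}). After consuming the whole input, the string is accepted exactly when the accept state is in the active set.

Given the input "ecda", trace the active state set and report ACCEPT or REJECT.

S₀ = ε-closure({0}) = {0,2}
'e' @ 1: {3,4}
'c' @ 2: {1,2,5,6}
'd' @ 3: {7,8,10,12}
'a' @ 4: {9,11}  [accepting]
final: {9,11}; accept 9 in set

Answer: ACCEPT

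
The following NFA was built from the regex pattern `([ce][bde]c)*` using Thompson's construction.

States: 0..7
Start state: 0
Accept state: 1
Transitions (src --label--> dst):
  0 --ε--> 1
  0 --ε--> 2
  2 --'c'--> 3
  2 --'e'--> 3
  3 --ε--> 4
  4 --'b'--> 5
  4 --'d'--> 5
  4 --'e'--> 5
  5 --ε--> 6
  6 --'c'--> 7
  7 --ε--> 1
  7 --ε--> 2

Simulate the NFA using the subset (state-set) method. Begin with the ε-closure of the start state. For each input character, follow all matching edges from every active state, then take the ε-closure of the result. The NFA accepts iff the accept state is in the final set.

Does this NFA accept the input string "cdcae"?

S₀ = ε-closure({0}) = {0,1,2}
'c' @ 1: {3,4}
'd' @ 2: {5,6}
'c' @ 3: {1,2,7}  ✓accept
'a' @ 4: {}  — dead — no transitions
rest 'e' ignored (set empty)
final: {}; accept 1 not in set

Answer: REJECT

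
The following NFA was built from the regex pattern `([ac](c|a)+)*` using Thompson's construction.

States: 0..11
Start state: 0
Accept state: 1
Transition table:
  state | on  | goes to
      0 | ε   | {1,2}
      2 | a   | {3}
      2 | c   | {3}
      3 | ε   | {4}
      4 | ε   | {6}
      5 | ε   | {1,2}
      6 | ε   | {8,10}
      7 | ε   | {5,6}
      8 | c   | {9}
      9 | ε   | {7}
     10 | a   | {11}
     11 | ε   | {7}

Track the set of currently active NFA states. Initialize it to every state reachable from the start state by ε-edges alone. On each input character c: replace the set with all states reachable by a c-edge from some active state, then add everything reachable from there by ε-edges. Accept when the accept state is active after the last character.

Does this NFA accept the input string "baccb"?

S₀ = ε-closure({0}) = {0,1,2}
'b' @ 1: {}  — dead — no transitions
rest 'accb' ignored (set empty)
end set {} — state 1 not in

Answer: REJECT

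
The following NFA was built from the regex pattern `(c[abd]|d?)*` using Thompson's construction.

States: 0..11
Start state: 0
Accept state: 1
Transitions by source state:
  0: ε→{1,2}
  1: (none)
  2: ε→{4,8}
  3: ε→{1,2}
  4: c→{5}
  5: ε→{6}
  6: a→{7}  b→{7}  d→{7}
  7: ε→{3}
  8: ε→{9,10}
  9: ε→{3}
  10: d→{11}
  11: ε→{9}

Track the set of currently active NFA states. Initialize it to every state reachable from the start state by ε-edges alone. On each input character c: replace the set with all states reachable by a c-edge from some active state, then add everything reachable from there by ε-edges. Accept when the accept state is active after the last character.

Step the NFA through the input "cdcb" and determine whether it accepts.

Answer: ACCEPT

Derivation:
S₀ = ε-closure({0}) = {0,1,2,3,4,8,9,10}
'c' @ 1: {5,6}
'd' @ 2: {1,2,3,4,7,8,9,10}  (accept∈set)
'c' @ 3: {5,6}
'b' @ 4: {1,2,3,4,7,8,9,10}  (accept∈set)
end set {1,2,3,4,7,8,9,10} — state 1 in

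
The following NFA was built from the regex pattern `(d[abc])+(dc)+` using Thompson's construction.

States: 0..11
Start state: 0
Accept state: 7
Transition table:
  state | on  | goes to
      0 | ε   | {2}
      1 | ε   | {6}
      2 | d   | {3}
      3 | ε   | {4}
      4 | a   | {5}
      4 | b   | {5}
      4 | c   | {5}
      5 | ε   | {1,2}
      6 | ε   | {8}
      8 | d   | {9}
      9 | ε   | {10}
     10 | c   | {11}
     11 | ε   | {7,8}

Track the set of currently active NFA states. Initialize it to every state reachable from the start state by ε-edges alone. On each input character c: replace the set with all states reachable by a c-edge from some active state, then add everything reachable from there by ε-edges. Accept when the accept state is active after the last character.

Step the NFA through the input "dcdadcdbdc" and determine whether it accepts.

Answer: ACCEPT

Derivation:
initial (ε-close {0}): {0,2}
'd' @ 1: {3,4}
'c' @ 2: {1,2,5,6,8}
'd' @ 3: {3,4,9,10}
'a' @ 4: {1,2,5,6,8}
'd' @ 5: {3,4,9,10}
'c' @ 6: {1,2,5,6,7,8,11}  (accept∈set)
'd' @ 7: {3,4,9,10}
'b' @ 8: {1,2,5,6,8}
'd' @ 9: {3,4,9,10}
'c' @ 10: {1,2,5,6,7,8,11}  (accept∈set)
end set {1,2,5,6,7,8,11} — state 7 in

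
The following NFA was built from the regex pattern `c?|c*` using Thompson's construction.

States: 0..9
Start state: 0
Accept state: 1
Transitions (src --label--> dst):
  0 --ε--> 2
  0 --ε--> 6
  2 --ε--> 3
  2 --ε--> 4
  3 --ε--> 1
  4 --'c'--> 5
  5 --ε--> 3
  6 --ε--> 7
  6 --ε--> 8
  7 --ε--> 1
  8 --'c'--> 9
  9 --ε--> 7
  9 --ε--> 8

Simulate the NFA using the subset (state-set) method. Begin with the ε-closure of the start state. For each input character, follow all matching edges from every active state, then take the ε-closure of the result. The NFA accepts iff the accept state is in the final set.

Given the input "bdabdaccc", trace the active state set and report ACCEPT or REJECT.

S₀ = ε-closure({0}) = {0,1,2,3,4,6,7,8}
'b' @ 1: {}  — dead — no transitions
rest 'dabdaccc' ignored (set empty)
end set {} — state 1 not in

Answer: REJECT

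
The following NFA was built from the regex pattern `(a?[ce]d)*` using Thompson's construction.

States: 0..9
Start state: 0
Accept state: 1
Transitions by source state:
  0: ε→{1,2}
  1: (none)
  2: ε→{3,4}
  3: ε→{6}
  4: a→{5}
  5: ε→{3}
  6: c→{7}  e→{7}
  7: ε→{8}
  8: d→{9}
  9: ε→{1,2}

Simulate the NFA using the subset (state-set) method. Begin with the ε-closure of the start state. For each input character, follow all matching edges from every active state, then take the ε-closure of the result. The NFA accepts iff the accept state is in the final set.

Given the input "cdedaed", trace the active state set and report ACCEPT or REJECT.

S₀ = ε-closure({0}) = {0,1,2,3,4,6}
'c' @ 1: {7,8}
'd' @ 2: {1,2,3,4,6,9}  [accepting]
'e' @ 3: {7,8}
'd' @ 4: {1,2,3,4,6,9}  [accepting]
'a' @ 5: {3,5,6}
'e' @ 6: {7,8}
'd' @ 7: {1,2,3,4,6,9}  [accepting]
end set {1,2,3,4,6,9} — state 1 in

Answer: ACCEPT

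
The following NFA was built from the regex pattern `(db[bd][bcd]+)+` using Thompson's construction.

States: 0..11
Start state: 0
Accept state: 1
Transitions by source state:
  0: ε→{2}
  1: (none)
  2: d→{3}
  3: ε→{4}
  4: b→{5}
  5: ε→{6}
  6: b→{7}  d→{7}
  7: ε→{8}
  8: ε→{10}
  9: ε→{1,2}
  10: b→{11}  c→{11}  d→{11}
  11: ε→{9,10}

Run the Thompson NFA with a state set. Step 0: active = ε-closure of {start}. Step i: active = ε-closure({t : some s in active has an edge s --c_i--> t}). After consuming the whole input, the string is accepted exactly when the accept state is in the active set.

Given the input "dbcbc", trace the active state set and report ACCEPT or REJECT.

S₀ = ε-closure({0}) = {0,2}
'd' @ 1: {3,4}
'b' @ 2: {5,6}
'c' @ 3: {}  — state set empty
rest 'bc' ignored (set empty)
after full input: {}  (accept=1 not in)

Answer: REJECT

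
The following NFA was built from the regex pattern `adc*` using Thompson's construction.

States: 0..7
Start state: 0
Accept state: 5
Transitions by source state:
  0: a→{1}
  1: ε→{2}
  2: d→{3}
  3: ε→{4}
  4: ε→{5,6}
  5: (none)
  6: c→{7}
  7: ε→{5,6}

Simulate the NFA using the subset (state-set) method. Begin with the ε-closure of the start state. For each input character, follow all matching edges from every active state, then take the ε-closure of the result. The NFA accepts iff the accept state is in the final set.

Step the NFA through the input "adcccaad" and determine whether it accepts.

Answer: REJECT

Steps:
S₀ = ε-closure({0}) = {0}
'a' @ 1: {1,2}
'd' @ 2: {3,4,5,6}  (accept∈set)
'c' @ 3: {5,6,7}  (accept∈set)
'c' @ 4: {5,6,7}  (accept∈set)
'c' @ 5: {5,6,7}  (accept∈set)
'a' @ 6: {}  — dead — no transitions
rest 'ad' ignored (set empty)
after full input: {}  (accept=5 not in)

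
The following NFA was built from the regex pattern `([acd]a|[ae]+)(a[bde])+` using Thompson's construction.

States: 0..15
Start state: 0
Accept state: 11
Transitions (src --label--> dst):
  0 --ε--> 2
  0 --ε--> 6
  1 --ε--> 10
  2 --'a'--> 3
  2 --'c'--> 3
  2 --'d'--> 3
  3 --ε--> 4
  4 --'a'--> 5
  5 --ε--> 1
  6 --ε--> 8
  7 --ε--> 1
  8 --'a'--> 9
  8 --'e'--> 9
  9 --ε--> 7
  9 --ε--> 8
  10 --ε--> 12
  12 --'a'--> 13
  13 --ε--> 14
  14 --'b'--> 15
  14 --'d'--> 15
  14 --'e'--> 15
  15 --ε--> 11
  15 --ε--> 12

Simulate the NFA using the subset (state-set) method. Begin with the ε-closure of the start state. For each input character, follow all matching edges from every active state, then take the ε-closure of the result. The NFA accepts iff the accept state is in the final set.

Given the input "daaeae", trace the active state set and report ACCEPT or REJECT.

start: ε-closure({0}) = {0,2,6,8}
'd' @ 1: {3,4}
'a' @ 2: {1,5,10,12}
'a' @ 3: {13,14}
'e' @ 4: {11,12,15}  [accepting]
'a' @ 5: {13,14}
'e' @ 6: {11,12,15}  [accepting]
end set {11,12,15} — state 11 in

Answer: ACCEPT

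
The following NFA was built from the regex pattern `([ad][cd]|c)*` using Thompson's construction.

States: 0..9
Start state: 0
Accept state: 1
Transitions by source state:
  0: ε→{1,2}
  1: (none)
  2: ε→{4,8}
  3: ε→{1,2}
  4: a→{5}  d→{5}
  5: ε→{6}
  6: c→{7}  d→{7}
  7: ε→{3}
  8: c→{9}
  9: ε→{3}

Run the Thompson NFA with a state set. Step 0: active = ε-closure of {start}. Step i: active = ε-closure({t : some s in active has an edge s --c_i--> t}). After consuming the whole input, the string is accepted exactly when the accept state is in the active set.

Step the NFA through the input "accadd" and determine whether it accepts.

Answer: REJECT

Trace:
initial (ε-close {0}): {0,1,2,4,8}
'a' @ 1: {5,6}
'c' @ 2: {1,2,3,4,7,8}  (accept∈set)
'c' @ 3: {1,2,3,4,8,9}  (accept∈set)
'a' @ 4: {5,6}
'd' @ 5: {1,2,3,4,7,8}  (accept∈set)
'd' @ 6: {5,6}
after full input: {5,6}  (accept=1 not in)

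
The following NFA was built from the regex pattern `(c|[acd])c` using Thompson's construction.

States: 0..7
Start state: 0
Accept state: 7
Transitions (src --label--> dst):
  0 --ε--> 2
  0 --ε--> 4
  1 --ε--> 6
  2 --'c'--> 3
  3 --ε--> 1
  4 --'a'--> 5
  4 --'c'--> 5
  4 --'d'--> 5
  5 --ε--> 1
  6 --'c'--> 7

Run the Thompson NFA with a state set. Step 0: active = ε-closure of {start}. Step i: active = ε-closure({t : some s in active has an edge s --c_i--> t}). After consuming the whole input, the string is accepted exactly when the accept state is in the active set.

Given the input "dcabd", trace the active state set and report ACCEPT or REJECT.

Answer: REJECT

Trace:
start: ε-closure({0}) = {0,2,4}
'd' @ 1: {1,5,6}
'c' @ 2: {7}  ✓accept
'a' @ 3: {}  — state set empty
rest 'bd' ignored (set empty)
after full input: {}  (accept=7 not in)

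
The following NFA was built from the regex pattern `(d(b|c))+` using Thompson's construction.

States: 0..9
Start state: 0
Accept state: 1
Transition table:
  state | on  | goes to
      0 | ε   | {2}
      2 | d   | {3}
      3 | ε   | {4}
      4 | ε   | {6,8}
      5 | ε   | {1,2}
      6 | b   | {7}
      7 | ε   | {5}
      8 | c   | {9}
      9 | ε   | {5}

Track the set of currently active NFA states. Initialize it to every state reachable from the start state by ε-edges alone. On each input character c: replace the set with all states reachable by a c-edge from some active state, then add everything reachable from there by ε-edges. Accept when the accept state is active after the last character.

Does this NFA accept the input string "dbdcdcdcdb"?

Answer: ACCEPT

Derivation:
S₀ = ε-closure({0}) = {0,2}
'd' @ 1: {3,4,6,8}
'b' @ 2: {1,2,5,7}  [accepting]
'd' @ 3: {3,4,6,8}
'c' @ 4: {1,2,5,9}  [accepting]
'd' @ 5: {3,4,6,8}
'c' @ 6: {1,2,5,9}  [accepting]
'd' @ 7: {3,4,6,8}
'c' @ 8: {1,2,5,9}  [accepting]
'd' @ 9: {3,4,6,8}
'b' @ 10: {1,2,5,7}  [accepting]
end set {1,2,5,7} — state 1 in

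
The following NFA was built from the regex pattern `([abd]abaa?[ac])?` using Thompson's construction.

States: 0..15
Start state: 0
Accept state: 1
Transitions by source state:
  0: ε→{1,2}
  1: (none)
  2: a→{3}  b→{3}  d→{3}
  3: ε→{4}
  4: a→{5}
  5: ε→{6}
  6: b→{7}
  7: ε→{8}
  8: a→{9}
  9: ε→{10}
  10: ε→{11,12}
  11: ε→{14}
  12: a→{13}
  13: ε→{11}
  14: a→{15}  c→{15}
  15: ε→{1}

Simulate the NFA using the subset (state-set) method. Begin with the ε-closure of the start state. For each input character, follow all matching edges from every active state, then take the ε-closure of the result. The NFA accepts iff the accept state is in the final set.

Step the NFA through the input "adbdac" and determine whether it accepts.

S₀ = ε-closure({0}) = {0,1,2}
'a' @ 1: {3,4}
'd' @ 2: {}  — dead — no transitions
rest 'bdac' ignored (set empty)
final: {}; accept 1 not in set

Answer: REJECT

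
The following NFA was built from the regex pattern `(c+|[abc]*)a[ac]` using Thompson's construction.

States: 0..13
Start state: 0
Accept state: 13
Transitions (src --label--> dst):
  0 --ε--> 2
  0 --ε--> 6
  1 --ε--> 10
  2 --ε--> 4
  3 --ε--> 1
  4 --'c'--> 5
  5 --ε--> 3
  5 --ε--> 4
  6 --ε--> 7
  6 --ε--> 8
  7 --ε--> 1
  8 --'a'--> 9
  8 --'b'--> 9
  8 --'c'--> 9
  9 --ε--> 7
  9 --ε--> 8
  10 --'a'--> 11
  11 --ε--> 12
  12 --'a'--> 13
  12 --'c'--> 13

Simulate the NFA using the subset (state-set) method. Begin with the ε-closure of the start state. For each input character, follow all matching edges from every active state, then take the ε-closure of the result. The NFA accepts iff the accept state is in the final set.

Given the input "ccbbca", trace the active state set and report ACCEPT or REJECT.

Answer: REJECT

Derivation:
S₀ = ε-closure({0}) = {0,1,2,4,6,7,8,10}
'c' @ 1: {1,3,4,5,7,8,9,10}
'c' @ 2: {1,3,4,5,7,8,9,10}
'b' @ 3: {1,7,8,9,10}
'b' @ 4: {1,7,8,9,10}
'c' @ 5: {1,7,8,9,10}
'a' @ 6: {1,7,8,9,10,11,12}
end set {1,7,8,9,10,11,12} — state 13 not in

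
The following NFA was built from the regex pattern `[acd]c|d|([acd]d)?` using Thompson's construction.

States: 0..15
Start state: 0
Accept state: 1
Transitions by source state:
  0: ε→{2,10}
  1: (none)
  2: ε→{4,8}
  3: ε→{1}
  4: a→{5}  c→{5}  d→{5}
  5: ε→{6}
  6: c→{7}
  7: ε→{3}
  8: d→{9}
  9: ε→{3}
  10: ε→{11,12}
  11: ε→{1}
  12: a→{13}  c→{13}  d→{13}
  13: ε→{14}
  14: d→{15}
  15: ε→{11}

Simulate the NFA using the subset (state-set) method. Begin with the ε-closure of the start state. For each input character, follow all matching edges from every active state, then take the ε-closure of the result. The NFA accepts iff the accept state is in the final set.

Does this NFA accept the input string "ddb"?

Answer: REJECT

Derivation:
S₀ = ε-closure({0}) = {0,1,2,4,8,10,11,12}
'd' @ 1: {1,3,5,6,9,13,14}  ✓accept
'd' @ 2: {1,11,15}  ✓accept
'b' @ 3: {}  — dead — no transitions
end set {} — state 1 not in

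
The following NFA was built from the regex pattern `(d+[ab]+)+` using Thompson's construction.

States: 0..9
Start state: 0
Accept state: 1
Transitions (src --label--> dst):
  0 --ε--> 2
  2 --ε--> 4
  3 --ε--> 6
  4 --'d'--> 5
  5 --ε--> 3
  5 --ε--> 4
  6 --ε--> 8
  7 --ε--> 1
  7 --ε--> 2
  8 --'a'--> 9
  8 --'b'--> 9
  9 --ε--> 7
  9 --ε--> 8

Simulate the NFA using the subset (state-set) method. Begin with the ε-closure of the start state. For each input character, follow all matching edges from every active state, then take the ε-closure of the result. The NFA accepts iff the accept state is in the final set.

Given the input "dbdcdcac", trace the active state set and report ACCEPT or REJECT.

start: ε-closure({0}) = {0,2,4}
'd' @ 1: {3,4,5,6,8}
'b' @ 2: {1,2,4,7,8,9}  ✓accept
'd' @ 3: {3,4,5,6,8}
'c' @ 4: {}  — dead — no transitions
rest 'dcac' ignored (set empty)
after full input: {}  (accept=1 not in)

Answer: REJECT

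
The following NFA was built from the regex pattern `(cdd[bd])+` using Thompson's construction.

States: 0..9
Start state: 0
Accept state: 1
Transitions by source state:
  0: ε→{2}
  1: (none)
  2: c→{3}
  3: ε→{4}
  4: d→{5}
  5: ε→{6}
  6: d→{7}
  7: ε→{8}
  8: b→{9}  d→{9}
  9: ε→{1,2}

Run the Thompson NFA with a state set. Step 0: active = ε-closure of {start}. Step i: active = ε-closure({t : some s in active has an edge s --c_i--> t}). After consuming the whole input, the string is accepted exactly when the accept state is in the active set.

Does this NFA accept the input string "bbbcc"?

Answer: REJECT

Derivation:
initial (ε-close {0}): {0,2}
'b' @ 1: {}  — state set empty
rest 'bbcc' ignored (set empty)
after full input: {}  (accept=1 not in)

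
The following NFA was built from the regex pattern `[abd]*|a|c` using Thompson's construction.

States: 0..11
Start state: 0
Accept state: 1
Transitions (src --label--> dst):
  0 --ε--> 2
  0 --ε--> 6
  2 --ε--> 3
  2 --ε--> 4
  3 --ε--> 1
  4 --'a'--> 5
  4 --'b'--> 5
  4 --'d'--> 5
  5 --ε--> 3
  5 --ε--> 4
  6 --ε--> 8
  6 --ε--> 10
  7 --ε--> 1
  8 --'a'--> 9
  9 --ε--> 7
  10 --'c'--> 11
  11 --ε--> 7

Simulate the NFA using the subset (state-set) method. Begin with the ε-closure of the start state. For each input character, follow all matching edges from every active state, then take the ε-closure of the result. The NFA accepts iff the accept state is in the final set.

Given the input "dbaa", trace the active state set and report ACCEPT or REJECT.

start: ε-closure({0}) = {0,1,2,3,4,6,8,10}
'd' @ 1: {1,3,4,5}  ✓accept
'b' @ 2: {1,3,4,5}  ✓accept
'a' @ 3: {1,3,4,5}  ✓accept
'a' @ 4: {1,3,4,5}  ✓accept
end set {1,3,4,5} — state 1 in

Answer: ACCEPT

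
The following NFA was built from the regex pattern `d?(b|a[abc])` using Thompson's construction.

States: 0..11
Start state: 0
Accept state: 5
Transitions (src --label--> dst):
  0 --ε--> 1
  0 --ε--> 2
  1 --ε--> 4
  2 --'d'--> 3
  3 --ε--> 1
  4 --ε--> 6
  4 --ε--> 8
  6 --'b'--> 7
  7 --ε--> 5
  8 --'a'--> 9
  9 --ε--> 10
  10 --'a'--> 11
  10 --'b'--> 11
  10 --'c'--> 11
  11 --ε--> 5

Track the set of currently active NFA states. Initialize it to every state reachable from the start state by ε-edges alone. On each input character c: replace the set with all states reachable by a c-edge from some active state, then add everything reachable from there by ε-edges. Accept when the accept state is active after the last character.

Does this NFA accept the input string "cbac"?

initial (ε-close {0}): {0,1,2,4,6,8}
'c' @ 1: {}  — state set empty
rest 'bac' ignored (set empty)
end set {} — state 5 not in

Answer: REJECT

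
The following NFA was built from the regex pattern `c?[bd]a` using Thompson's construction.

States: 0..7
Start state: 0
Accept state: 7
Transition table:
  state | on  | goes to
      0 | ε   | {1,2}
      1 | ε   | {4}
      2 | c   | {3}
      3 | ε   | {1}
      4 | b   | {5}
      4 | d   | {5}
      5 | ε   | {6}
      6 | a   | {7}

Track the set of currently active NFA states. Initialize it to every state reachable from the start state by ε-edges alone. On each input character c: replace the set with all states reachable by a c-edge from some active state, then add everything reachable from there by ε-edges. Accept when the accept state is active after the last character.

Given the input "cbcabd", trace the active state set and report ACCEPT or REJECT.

S₀ = ε-closure({0}) = {0,1,2,4}
'c' @ 1: {1,3,4}
'b' @ 2: {5,6}
'c' @ 3: {}  — no active states
rest 'abd' ignored (set empty)
after full input: {}  (accept=7 not in)

Answer: REJECT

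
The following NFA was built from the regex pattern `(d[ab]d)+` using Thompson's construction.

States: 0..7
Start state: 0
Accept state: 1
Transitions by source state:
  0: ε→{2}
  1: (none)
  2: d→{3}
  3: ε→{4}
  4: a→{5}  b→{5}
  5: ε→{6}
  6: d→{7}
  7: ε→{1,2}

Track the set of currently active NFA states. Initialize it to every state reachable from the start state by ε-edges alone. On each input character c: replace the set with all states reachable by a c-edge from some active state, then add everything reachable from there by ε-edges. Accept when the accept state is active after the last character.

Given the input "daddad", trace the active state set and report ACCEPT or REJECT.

S₀ = ε-closure({0}) = {0,2}
'd' @ 1: {3,4}
'a' @ 2: {5,6}
'd' @ 3: {1,2,7}  ✓accept
'd' @ 4: {3,4}
'a' @ 5: {5,6}
'd' @ 6: {1,2,7}  ✓accept
after full input: {1,2,7}  (accept=1 in)

Answer: ACCEPT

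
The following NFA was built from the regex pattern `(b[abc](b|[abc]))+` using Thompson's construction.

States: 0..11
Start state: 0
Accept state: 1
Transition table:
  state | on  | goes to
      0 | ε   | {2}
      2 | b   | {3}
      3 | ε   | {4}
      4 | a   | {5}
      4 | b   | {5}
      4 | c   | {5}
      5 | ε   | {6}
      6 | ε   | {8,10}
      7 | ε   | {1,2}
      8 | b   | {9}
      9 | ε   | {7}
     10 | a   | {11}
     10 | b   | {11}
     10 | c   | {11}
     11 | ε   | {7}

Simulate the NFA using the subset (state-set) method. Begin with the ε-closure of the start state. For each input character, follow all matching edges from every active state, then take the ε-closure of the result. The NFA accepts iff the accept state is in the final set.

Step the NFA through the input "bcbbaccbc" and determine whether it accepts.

Answer: REJECT

Trace:
initial (ε-close {0}): {0,2}
'b' @ 1: {3,4}
'c' @ 2: {5,6,8,10}
'b' @ 3: {1,2,7,9,11}  [accepting]
'b' @ 4: {3,4}
'a' @ 5: {5,6,8,10}
'c' @ 6: {1,2,7,11}  [accepting]
'c' @ 7: {}  — state set empty
rest 'bc' ignored (set empty)
after full input: {}  (accept=1 not in)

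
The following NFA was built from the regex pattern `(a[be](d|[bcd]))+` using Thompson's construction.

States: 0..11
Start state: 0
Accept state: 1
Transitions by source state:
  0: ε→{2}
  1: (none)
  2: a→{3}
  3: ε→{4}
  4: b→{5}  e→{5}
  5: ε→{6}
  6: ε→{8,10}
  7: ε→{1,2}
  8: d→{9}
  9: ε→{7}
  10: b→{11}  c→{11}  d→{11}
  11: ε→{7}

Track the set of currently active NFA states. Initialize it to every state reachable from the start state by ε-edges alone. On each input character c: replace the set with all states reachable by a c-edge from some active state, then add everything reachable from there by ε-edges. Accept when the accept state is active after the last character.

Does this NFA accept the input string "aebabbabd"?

initial (ε-close {0}): {0,2}
'a' @ 1: {3,4}
'e' @ 2: {5,6,8,10}
'b' @ 3: {1,2,7,11}  [accepting]
'a' @ 4: {3,4}
'b' @ 5: {5,6,8,10}
'b' @ 6: {1,2,7,11}  [accepting]
'a' @ 7: {3,4}
'b' @ 8: {5,6,8,10}
'd' @ 9: {1,2,7,9,11}  [accepting]
final: {1,2,7,9,11}; accept 1 in set

Answer: ACCEPT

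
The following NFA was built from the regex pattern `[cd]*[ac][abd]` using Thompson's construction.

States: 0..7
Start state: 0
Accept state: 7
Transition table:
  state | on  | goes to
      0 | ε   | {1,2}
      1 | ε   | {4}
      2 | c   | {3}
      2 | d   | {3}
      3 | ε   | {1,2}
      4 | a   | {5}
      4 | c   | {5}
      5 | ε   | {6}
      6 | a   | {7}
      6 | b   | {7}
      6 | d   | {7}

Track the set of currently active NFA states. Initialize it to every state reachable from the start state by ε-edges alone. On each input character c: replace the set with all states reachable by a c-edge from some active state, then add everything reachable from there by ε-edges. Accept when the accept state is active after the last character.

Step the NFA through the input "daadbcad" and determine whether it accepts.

start: ε-closure({0}) = {0,1,2,4}
'd' @ 1: {1,2,3,4}
'a' @ 2: {5,6}
'a' @ 3: {7}  [accepting]
'd' @ 4: {}  — no active states
rest 'bcad' ignored (set empty)
end set {} — state 7 not in

Answer: REJECT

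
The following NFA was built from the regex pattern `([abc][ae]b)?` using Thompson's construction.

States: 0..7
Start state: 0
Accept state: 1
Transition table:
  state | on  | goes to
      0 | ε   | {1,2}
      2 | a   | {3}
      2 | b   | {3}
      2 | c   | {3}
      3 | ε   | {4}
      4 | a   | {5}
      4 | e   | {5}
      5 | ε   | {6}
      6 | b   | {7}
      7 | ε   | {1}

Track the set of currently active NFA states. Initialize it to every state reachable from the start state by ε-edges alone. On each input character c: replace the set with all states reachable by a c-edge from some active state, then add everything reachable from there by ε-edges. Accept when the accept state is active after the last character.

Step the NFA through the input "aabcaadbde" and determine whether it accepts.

initial (ε-close {0}): {0,1,2}
'a' @ 1: {3,4}
'a' @ 2: {5,6}
'b' @ 3: {1,7}  ✓accept
'c' @ 4: {}  — dead — no transitions
rest 'aadbde' ignored (set empty)
end set {} — state 1 not in

Answer: REJECT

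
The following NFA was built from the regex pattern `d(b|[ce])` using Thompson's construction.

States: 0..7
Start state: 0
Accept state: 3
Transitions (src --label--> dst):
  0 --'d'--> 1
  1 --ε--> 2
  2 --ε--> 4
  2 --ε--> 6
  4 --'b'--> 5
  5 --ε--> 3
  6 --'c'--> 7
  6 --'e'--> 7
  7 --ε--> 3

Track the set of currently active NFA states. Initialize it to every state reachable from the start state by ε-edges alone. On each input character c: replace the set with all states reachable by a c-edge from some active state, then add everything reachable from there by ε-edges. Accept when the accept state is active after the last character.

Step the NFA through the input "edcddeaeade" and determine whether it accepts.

S₀ = ε-closure({0}) = {0}
'e' @ 1: {}  — dead — no transitions
rest 'dcddeaeade' ignored (set empty)
after full input: {}  (accept=3 not in)

Answer: REJECT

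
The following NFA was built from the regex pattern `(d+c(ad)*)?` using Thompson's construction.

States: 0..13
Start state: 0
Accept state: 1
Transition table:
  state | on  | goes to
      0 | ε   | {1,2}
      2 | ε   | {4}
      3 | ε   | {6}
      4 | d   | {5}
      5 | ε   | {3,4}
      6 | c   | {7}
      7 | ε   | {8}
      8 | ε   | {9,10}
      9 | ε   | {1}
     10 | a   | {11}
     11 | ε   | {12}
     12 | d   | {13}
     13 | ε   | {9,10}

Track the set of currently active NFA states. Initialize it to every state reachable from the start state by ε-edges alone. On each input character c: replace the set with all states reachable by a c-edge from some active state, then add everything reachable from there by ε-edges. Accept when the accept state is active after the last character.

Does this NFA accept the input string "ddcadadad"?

Answer: ACCEPT

Steps:
initial (ε-close {0}): {0,1,2,4}
'd' @ 1: {3,4,5,6}
'd' @ 2: {3,4,5,6}
'c' @ 3: {1,7,8,9,10}  [accepting]
'a' @ 4: {11,12}
'd' @ 5: {1,9,10,13}  [accepting]
'a' @ 6: {11,12}
'd' @ 7: {1,9,10,13}  [accepting]
'a' @ 8: {11,12}
'd' @ 9: {1,9,10,13}  [accepting]
end set {1,9,10,13} — state 1 in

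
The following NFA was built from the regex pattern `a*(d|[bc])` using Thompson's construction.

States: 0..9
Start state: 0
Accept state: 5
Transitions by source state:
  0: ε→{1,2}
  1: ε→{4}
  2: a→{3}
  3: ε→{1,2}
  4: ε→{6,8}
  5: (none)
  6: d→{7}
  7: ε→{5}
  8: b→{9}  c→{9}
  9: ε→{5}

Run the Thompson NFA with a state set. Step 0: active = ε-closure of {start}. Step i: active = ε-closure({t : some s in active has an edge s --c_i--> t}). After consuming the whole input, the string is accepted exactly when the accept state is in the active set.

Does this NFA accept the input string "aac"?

Answer: ACCEPT

Steps:
initial (ε-close {0}): {0,1,2,4,6,8}
'a' @ 1: {1,2,3,4,6,8}
'a' @ 2: {1,2,3,4,6,8}
'c' @ 3: {5,9}  [accepting]
end set {5,9} — state 5 in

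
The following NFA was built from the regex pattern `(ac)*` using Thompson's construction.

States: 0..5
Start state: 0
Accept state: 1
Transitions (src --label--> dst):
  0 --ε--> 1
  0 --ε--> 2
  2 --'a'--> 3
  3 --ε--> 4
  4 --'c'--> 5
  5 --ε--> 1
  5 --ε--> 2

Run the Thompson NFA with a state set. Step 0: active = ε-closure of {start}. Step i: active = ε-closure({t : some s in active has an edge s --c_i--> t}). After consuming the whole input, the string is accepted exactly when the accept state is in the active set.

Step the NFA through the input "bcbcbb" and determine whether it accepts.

Answer: REJECT

Derivation:
initial (ε-close {0}): {0,1,2}
'b' @ 1: {}  — dead — no transitions
rest 'cbcbb' ignored (set empty)
after full input: {}  (accept=1 not in)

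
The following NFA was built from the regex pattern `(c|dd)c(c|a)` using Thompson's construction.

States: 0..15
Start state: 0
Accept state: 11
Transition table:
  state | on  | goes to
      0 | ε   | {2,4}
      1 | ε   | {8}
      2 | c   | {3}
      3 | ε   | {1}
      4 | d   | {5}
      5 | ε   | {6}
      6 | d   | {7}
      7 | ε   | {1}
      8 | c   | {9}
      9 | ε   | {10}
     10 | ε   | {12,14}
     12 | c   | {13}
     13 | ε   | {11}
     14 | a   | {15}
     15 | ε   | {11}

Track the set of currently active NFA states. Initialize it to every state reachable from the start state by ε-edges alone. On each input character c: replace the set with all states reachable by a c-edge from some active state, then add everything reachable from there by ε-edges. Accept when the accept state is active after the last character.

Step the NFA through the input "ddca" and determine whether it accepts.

initial (ε-close {0}): {0,2,4}
'd' @ 1: {5,6}
'd' @ 2: {1,7,8}
'c' @ 3: {9,10,12,14}
'a' @ 4: {11,15}  (accept∈set)
final: {11,15}; accept 11 in set

Answer: ACCEPT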